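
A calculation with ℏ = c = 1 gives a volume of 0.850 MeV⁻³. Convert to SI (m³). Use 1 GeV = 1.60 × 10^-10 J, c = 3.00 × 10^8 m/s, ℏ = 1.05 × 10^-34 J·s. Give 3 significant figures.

6.49 × 10^-39 m³

Volume is [L]³ = [E]⁻³·(ℏc)³.
1 GeV⁻³ → (ℏc)³ × (1 GeV in J)⁻³ = 7.63 × 10^-48 m³.
Convert the energy scale: 0.850 MeV⁻³ = 8.50 × 10^8 GeV⁻³.
Result: 8.50 × 10^8 × 7.63 × 10^-48 = 6.49 × 10^-39 m³.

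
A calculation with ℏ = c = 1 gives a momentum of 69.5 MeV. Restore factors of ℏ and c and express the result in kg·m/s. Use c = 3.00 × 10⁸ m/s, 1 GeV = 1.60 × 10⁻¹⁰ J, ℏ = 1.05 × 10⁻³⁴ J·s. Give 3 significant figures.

Momentum is [E]/c; divide by c.
1 GeV → 1/c × (1 GeV in J) = 5.33 × 10⁻¹⁹ kg·m/s.
Convert the energy scale: 69.5 MeV = 0.0695 GeV.
Result: 0.0695 × 5.33 × 10⁻¹⁹ = 3.71 × 10⁻²⁰ kg·m/s.

3.71 × 10⁻²⁰ kg·m/s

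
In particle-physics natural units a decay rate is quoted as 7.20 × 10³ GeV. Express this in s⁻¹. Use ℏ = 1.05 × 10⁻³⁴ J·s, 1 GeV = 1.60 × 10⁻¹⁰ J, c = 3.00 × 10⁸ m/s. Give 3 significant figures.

1.10 × 10²⁸ s⁻¹

A rate is [E]/ℏ; divide by ℏ.
1 GeV → 1/ℏ × (1 GeV in J) = 1.52 × 10²⁴ s⁻¹.
Result: 7.20 × 10³ × 1.52 × 10²⁴ = 1.10 × 10²⁸ s⁻¹.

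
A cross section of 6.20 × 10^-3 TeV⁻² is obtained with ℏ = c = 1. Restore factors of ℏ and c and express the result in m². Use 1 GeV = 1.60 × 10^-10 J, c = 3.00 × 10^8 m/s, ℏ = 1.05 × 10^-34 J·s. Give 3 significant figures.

Area is [L]² = [E]⁻²·(ℏc)²; restore (ℏc)².
1 GeV⁻² → (ℏc)² × (1 GeV in J)⁻² = 3.88 × 10^-32 m².
Convert the energy scale: 6.20 × 10^-3 TeV⁻² = 6.20 × 10^-9 GeV⁻².
Result: 6.20 × 10^-9 × 3.88 × 10^-32 = 2.40 × 10^-40 m².

2.40 × 10^-40 m²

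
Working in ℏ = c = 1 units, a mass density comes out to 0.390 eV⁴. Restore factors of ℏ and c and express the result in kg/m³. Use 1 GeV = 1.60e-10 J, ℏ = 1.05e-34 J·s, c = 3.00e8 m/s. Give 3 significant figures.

9.09e-17 kg/m³

Mass density is [E]/(c²[L]³) = [E]⁴/(ℏ³c⁵).
1 GeV⁴ → 1/(ℏ³c⁵) × (1 GeV in J)⁴ = 2.33e20 kg/m³.
Convert the energy scale: 0.390 eV⁴ = 3.90e-37 GeV⁴.
Result: 3.90e-37 × 2.33e20 = 9.09e-17 kg/m³.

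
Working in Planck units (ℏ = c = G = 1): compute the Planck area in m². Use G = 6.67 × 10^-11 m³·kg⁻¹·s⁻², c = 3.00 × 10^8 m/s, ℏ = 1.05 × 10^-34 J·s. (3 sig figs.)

Dimensional analysis gives A_P = ℏG/c³.
  = 7.00 × 10^-45 / 2.70 × 10^25
  = 2.59 × 10^-70 m²

2.59 × 10^-70 m²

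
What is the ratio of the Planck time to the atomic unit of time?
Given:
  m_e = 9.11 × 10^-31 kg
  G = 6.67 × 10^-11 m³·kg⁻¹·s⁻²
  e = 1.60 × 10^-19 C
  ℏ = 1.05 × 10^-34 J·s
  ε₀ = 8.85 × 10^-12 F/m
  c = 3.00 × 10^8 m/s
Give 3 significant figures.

Planck time: t_P = √(ℏG/c⁵) = 5.37 × 10^-44 s
atomic unit of time: τ_au = (4πε₀)²ℏ³/(m_e e⁴) = 2.40 × 10^-17 s
ratio = 5.37 × 10^-44 / 2.40 × 10^-17 = 2.24 × 10^-27

2.24 × 10^-27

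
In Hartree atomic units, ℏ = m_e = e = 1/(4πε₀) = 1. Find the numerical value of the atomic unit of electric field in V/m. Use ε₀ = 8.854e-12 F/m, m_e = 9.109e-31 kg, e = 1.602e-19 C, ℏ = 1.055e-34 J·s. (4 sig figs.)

From ℏ = m_e = e = 1/(4πε₀) = 1 the electric field scale is E_au = E_h/(e a₀) = m_e²e⁵/((4πε₀)³ℏ⁴).
E_h = 4.354e-18 J
a₀ = 5.297e-11 m
E_h/(e·a₀) = 5.131e11 V/m

5.131e11 V/m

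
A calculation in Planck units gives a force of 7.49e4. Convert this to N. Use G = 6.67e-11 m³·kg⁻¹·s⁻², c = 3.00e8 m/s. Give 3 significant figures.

9.10e48 N

One Planck force: F_P = c⁴/G = 1.21e44 N.
7.49e4 × 1.21e44 N = 9.10e48 N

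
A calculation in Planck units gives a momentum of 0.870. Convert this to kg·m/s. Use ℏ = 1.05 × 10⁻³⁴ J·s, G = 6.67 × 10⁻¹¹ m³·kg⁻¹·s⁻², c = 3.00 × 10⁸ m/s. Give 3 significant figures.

One Planck momentum: p_P = √(ℏc³/G) = 6.52 kg·m/s.
0.870 × 6.52 kg·m/s = 5.67 kg·m/s

5.67 kg·m/s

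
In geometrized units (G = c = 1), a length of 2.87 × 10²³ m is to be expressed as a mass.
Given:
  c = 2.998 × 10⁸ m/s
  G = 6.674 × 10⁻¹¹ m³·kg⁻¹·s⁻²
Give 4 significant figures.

Length → mass via c²/G.
2.87 × 10²³ m × (c²/G) = 3.865 × 10⁵⁰ kg

3.865 × 10⁵⁰ kg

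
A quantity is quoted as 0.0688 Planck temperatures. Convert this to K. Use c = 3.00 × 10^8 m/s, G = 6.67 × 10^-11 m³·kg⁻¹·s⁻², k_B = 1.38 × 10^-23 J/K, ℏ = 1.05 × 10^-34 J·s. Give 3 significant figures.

9.75 × 10^30 K

One Planck temperature: T_P = √(ℏc⁵/G) / k_B = 1.42 × 10^32 K.
0.0688 × 1.42 × 10^32 K = 9.75 × 10^30 K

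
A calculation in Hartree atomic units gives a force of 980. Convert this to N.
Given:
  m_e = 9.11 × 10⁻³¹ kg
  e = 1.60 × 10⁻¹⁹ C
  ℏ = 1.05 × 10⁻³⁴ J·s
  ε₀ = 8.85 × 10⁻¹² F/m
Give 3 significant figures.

8.16 × 10⁻⁵ N

One atomic unit of force: F_au = E_h/a₀ = m_e²e⁶/((4πε₀)³ℏ⁴) = 8.33 × 10⁻⁸ N.
980 × 8.33 × 10⁻⁸ N = 8.16 × 10⁻⁵ N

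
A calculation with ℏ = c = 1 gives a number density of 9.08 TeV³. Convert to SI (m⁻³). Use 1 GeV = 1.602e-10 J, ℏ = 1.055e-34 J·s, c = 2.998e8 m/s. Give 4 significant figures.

Number density is [L]⁻³ = [E]³/(ℏc)³.
1 GeV³ → 1/(ℏc)³ × (1 GeV in J)³ = 1.299e47 m⁻³.
Convert the energy scale: 9.08 TeV³ = 9.08e9 GeV³.
Result: 9.08e9 × 1.299e47 = 1.180e57 m⁻³.

1.180e57 m⁻³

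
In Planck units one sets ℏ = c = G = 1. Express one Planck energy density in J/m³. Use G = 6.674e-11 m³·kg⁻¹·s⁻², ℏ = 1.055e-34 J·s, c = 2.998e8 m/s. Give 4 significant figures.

4.632e113 J/m³

u_P = c⁷/(ℏG²)
  = 2.177e59 / 4.699e-55
  = 4.632e113 J/m³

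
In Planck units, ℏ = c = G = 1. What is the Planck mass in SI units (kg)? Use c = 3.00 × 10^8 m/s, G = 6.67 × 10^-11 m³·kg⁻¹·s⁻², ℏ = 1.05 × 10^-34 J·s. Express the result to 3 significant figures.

2.17 × 10^-8 kg

Dimensional analysis gives m_P = √(ℏc/G).
  = √(4.72 × 10^-16)
  = 2.17 × 10^-8 kg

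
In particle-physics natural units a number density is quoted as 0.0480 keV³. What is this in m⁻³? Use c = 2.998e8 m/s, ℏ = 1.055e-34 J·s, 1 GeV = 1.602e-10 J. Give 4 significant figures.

6.237e27 m⁻³

Number density is [L]⁻³ = [E]³/(ℏc)³.
1 GeV³ → 1/(ℏc)³ × (1 GeV in J)³ = 1.299e47 m⁻³.
Convert the energy scale: 0.0480 keV³ = 4.80e-20 GeV³.
Result: 4.80e-20 × 1.299e47 = 6.237e27 m⁻³.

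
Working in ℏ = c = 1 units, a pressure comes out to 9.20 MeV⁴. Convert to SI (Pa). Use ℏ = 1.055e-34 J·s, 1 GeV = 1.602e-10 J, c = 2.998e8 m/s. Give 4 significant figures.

Pressure is [E]/[L]³ = [E]⁴/(ℏc)³.
1 GeV⁴ → 1/(ℏc)³ × (1 GeV in J)⁴ = 2.082e37 Pa.
Convert the energy scale: 9.20 MeV⁴ = 9.20e-12 GeV⁴.
Result: 9.20e-12 × 2.082e37 = 1.915e26 Pa.

1.915e26 Pa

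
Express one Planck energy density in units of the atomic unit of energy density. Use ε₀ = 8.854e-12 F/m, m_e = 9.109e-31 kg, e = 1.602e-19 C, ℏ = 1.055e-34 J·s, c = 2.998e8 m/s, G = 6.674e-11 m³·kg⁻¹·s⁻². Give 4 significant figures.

Planck energy density: u_P = c⁷/(ℏG²) = 4.632e113 J/m³
atomic unit of energy density: u_au = E_h/a₀³ = m_e⁴e¹⁰/((4πε₀)⁵ℏ⁸) = 2.929e13 J/m³
ratio = 4.632e113 / 2.929e13 = 1.581e100

1.581e100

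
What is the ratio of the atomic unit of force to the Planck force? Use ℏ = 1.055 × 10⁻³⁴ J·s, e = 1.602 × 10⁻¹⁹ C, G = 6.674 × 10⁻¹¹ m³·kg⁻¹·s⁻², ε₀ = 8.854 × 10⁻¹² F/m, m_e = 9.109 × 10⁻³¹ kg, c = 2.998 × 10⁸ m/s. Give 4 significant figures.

6.791 × 10⁻⁵²

atomic unit of force: F_au = E_h/a₀ = m_e²e⁶/((4πε₀)³ℏ⁴) = 8.220 × 10⁻⁸ N
Planck force: F_P = c⁴/G = 1.210 × 10⁴⁴ N
ratio = 8.220 × 10⁻⁸ / 1.210 × 10⁴⁴ = 6.791 × 10⁻⁵²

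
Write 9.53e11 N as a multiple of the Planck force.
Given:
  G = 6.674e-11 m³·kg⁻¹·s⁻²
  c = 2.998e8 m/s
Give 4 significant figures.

7.873e-33

Planck force: F_P = c⁴/G = 1.210e44 N.
9.53e11 / 1.210e44 = 7.873e-33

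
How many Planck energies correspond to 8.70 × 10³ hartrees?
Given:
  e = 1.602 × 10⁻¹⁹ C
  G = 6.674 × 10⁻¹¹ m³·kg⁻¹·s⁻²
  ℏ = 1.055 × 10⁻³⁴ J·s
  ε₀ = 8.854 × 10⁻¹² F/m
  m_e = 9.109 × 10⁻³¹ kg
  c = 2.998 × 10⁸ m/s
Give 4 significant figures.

hartree: E_h = m_e e⁴/(4πε₀ℏ)² = 4.354 × 10⁻¹⁸ J
Planck energy: E_P = √(ℏc⁵/G) = 1.957 × 10⁹ J
8.70 × 10³ × 4.354 × 10⁻¹⁸ / 1.957 × 10⁹ = 1.936 × 10⁻²³

1.936 × 10⁻²³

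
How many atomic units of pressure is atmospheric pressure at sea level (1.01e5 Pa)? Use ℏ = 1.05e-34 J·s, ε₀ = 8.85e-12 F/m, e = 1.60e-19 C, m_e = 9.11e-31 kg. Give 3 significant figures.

3.35e-9

atomic unit of pressure: P_au = E_h/a₀³ = m_e⁴e¹⁰/((4πε₀)⁵ℏ⁸) = 3.01e13 Pa.
1.01e5 / 3.01e13 = 3.35e-9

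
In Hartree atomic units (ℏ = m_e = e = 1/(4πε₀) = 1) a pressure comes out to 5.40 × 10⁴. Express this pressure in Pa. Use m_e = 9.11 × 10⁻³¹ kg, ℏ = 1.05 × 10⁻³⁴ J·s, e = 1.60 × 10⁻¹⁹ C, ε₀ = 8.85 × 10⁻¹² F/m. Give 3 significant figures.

1.63 × 10¹⁸ Pa

One atomic unit of pressure: P_au = E_h/a₀³ = m_e⁴e¹⁰/((4πε₀)⁵ℏ⁸) = 3.01 × 10¹³ Pa.
5.40 × 10⁴ × 3.01 × 10¹³ Pa = 1.63 × 10¹⁸ Pa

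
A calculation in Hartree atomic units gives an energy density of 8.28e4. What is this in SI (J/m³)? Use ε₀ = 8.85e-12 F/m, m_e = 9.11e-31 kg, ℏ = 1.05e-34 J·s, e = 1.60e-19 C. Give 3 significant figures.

2.49e18 J/m³

One atomic unit of energy density: u_au = E_h/a₀³ = m_e⁴e¹⁰/((4πε₀)⁵ℏ⁸) = 3.01e13 J/m³.
8.28e4 × 3.01e13 J/m³ = 2.49e18 J/m³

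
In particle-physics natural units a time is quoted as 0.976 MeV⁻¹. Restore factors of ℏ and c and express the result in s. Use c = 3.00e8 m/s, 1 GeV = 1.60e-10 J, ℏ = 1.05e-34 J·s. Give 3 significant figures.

6.41e-22 s

A time is [E]⁻¹ in ℏ=c=1; restore one factor of ℏ.
1 GeV⁻¹ → ℏ × (1 GeV in J)⁻¹ = 6.56e-25 s.
Convert the energy scale: 0.976 MeV⁻¹ = 976 GeV⁻¹.
Result: 976 × 6.56e-25 = 6.41e-22 s.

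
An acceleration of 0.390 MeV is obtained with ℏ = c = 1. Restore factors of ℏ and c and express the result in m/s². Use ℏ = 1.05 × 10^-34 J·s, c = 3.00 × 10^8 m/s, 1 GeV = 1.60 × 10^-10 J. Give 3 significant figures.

1.78 × 10^29 m/s²

Acceleration is [L]/[T]² = c·[E]/ℏ.
1 GeV → c/ℏ × (1 GeV in J) = 4.57 × 10^32 m/s².
Convert the energy scale: 0.390 MeV = 3.90 × 10^-4 GeV.
Result: 3.90 × 10^-4 × 4.57 × 10^32 = 1.78 × 10^29 m/s².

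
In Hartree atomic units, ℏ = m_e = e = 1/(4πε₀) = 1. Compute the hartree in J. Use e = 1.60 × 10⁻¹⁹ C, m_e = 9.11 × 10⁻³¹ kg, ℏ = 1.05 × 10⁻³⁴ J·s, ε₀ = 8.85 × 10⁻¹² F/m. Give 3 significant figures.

4.38 × 10⁻¹⁸ J

Dimensional analysis gives E_h = m_e e⁴/(4πε₀ℏ)².
  = 5.97 × 10⁻¹⁰⁶ / 1.36 × 10⁻⁸⁸
  = 4.38 × 10⁻¹⁸ J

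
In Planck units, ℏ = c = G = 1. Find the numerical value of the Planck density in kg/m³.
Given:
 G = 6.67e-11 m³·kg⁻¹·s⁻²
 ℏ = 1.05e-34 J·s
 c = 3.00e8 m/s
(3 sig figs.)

5.20e96 kg/m³

The unique combination of the constants set to 1 with dimensions of density is ρ_P = c⁵/(ℏG²).
  = 2.43e42 / 4.67e-55
  = 5.20e96 kg/m³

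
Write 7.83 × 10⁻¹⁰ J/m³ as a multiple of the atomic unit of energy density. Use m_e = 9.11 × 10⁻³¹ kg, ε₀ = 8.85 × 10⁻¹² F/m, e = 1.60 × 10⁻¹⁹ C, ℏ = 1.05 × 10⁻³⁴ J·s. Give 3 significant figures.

atomic unit of energy density: u_au = E_h/a₀³ = m_e⁴e¹⁰/((4πε₀)⁵ℏ⁸) = 3.01 × 10¹³ J/m³.
7.83 × 10⁻¹⁰ / 3.01 × 10¹³ = 2.60 × 10⁻²³

2.60 × 10⁻²³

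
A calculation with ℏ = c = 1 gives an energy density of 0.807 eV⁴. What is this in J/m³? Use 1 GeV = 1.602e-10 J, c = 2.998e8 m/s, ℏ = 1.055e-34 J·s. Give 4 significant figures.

16.80 J/m³

[E]/[L]³ = [E]⁴/(ℏc)³; restore (ℏc)⁻³.
1 GeV⁴ → 1/(ℏc)³ × (1 GeV in J)⁴ = 2.082e37 J/m³.
Convert the energy scale: 0.807 eV⁴ = 8.07e-37 GeV⁴.
Result: 8.07e-37 × 2.082e37 = 16.80 J/m³.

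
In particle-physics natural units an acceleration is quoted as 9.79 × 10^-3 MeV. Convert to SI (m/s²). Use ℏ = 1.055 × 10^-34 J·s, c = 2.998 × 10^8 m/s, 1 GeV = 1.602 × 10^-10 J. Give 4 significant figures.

Acceleration is [L]/[T]² = c·[E]/ℏ.
1 GeV → c/ℏ × (1 GeV in J) = 4.552 × 10^32 m/s².
Convert the energy scale: 9.79 × 10^-3 MeV = 9.79 × 10^-6 GeV.
Result: 9.79 × 10^-6 × 4.552 × 10^32 = 4.457 × 10^27 m/s².

4.457 × 10^27 m/s²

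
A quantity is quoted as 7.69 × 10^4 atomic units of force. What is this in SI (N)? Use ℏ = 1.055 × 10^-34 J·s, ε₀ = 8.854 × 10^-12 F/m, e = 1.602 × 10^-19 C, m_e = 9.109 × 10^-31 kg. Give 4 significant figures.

6.321 × 10^-3 N

One atomic unit of force: F_au = E_h/a₀ = m_e²e⁶/((4πε₀)³ℏ⁴) = 8.220 × 10^-8 N.
7.69 × 10^4 × 8.220 × 10^-8 N = 6.321 × 10^-3 N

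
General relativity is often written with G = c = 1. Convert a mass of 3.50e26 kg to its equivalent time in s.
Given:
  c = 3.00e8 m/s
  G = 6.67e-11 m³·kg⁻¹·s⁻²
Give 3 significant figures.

Mass → time via G/c³.
3.50e26 kg × (G/c³) = 8.65e-10 s

8.65e-10 s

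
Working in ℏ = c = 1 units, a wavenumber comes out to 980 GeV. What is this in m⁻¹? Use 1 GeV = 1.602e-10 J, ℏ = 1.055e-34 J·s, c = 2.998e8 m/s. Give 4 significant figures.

4.964e18 m⁻¹

Inverse length is [E]/(ℏc).
1 GeV → 1/(ℏc) × (1 GeV in J) = 5.065e15 m⁻¹.
Result: 980 × 5.065e15 = 4.964e18 m⁻¹.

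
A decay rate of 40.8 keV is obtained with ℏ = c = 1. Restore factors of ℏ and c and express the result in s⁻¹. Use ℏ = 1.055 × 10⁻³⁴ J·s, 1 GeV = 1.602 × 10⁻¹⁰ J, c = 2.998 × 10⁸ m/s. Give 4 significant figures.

6.195 × 10¹⁹ s⁻¹

A rate is [E]/ℏ; divide by ℏ.
1 GeV → 1/ℏ × (1 GeV in J) = 1.518 × 10²⁴ s⁻¹.
Convert the energy scale: 40.8 keV = 4.08 × 10⁻⁵ GeV.
Result: 4.08 × 10⁻⁵ × 1.518 × 10²⁴ = 6.195 × 10¹⁹ s⁻¹.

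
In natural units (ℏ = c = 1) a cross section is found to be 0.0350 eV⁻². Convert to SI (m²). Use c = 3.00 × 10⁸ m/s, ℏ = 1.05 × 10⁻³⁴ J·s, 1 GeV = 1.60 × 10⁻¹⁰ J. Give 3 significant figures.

1.36 × 10⁻¹⁵ m²

Area is [L]² = [E]⁻²·(ℏc)²; restore (ℏc)².
1 GeV⁻² → (ℏc)² × (1 GeV in J)⁻² = 3.88 × 10⁻³² m².
Convert the energy scale: 0.0350 eV⁻² = 3.50 × 10¹⁶ GeV⁻².
Result: 3.50 × 10¹⁶ × 3.88 × 10⁻³² = 1.36 × 10⁻¹⁵ m².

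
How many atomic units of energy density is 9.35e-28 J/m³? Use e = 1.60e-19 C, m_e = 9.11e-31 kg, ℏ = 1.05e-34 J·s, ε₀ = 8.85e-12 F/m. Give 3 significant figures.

3.10e-41

atomic unit of energy density: u_au = E_h/a₀³ = m_e⁴e¹⁰/((4πε₀)⁵ℏ⁸) = 3.01e13 J/m³.
9.35e-28 / 3.01e13 = 3.10e-41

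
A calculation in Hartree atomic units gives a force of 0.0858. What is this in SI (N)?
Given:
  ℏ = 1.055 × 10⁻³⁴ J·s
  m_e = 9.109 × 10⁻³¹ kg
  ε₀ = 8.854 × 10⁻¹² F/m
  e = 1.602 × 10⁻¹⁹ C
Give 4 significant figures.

One atomic unit of force: F_au = E_h/a₀ = m_e²e⁶/((4πε₀)³ℏ⁴) = 8.220 × 10⁻⁸ N.
0.0858 × 8.220 × 10⁻⁸ N = 7.053 × 10⁻⁹ N

7.053 × 10⁻⁹ N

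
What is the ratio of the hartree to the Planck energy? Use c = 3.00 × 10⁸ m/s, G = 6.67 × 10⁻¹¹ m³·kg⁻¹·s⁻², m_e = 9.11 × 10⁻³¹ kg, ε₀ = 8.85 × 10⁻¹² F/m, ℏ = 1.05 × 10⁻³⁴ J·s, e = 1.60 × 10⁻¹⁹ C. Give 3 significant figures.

hartree: E_h = m_e e⁴/(4πε₀ℏ)² = 4.38 × 10⁻¹⁸ J
Planck energy: E_P = √(ℏc⁵/G) = 1.96 × 10⁹ J
ratio = 4.38 × 10⁻¹⁸ / 1.96 × 10⁹ = 2.24 × 10⁻²⁷

2.24 × 10⁻²⁷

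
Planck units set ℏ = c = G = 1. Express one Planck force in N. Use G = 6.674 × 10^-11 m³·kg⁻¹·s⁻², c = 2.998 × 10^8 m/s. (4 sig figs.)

Dimensional analysis gives F_P = c⁴/G.
  = 8.078 × 10^33 / 6.674 × 10^-11
  = 1.210 × 10^44 N

1.210 × 10^44 N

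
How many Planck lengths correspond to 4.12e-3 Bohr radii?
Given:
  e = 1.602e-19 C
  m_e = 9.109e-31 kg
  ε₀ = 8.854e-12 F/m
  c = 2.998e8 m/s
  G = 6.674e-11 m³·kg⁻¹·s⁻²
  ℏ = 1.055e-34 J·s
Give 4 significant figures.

Bohr radius: a₀ = 4πε₀ℏ²/(m_e e²) = 5.297e-11 m
Planck length: ℓ_P = √(ℏG/c³) = 1.616e-35 m
4.12e-3 × 5.297e-11 / 1.616e-35 = 1.350e22

1.350e22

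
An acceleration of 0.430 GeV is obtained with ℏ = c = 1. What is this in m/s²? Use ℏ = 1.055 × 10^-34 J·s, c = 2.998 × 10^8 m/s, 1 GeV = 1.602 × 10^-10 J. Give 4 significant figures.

Acceleration is [L]/[T]² = c·[E]/ℏ.
1 GeV → c/ℏ × (1 GeV in J) = 4.552 × 10^32 m/s².
Result: 0.430 × 4.552 × 10^32 = 1.958 × 10^32 m/s².

1.958 × 10^32 m/s²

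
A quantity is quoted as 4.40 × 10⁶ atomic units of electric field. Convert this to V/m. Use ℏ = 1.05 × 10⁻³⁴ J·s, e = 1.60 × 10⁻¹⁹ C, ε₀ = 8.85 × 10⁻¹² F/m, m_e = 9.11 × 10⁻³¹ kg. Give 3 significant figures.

One atomic unit of electric field: E_au = E_h/(e a₀) = m_e²e⁵/((4πε₀)³ℏ⁴) = 5.20 × 10¹¹ V/m.
4.40 × 10⁶ × 5.20 × 10¹¹ V/m = 2.29 × 10¹⁸ V/m

2.29 × 10¹⁸ V/m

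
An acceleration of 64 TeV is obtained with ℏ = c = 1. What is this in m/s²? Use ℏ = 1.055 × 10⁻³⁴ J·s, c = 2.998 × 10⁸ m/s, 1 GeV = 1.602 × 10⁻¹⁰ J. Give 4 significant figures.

2.914 × 10³⁷ m/s²

Acceleration is [L]/[T]² = c·[E]/ℏ.
1 GeV → c/ℏ × (1 GeV in J) = 4.552 × 10³² m/s².
Convert the energy scale: 64 TeV = 6.40 × 10⁴ GeV.
Result: 6.40 × 10⁴ × 4.552 × 10³² = 2.914 × 10³⁷ m/s².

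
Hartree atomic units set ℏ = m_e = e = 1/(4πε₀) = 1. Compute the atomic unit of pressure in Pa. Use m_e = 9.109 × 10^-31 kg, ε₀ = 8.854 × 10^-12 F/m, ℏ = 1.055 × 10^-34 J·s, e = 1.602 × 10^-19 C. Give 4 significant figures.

The unique combination of the constants set to 1 with dimensions of pressure is P_au = E_h/a₀³ = m_e⁴e¹⁰/((4πε₀)⁵ℏ⁸).
E_h = 4.354 × 10^-18 J
a₀ = 5.297 × 10^-11 m
E_h/a₀³ = 2.929 × 10^13 Pa

2.929 × 10^13 Pa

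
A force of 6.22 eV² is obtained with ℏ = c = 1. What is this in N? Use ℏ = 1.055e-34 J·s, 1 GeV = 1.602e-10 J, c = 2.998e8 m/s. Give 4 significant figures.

Force is [E]/[L] = [E]²/(ℏc); restore (ℏc)⁻¹.
1 GeV² → 1/(ℏc) × (1 GeV in J)² = 8.114e5 N.
Convert the energy scale: 6.22 eV² = 6.22e-18 GeV².
Result: 6.22e-18 × 8.114e5 = 5.047e-12 N.

5.047e-12 N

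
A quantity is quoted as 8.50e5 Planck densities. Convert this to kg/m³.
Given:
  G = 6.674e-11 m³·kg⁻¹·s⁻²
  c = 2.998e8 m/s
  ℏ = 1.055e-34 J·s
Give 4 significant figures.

One Planck density: ρ_P = c⁵/(ℏG²) = 5.154e96 kg/m³.
8.50e5 × 5.154e96 kg/m³ = 4.381e102 kg/m³

4.381e102 kg/m³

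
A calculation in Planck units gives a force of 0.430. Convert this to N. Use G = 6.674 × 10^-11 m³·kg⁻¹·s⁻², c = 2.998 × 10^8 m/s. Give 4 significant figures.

5.205 × 10^43 N

One Planck force: F_P = c⁴/G = 1.210 × 10^44 N.
0.430 × 1.210 × 10^44 N = 5.205 × 10^43 N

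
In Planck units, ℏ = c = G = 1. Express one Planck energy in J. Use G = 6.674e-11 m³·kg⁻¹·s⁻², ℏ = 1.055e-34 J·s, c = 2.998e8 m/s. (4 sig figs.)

1.957e9 J

The unique combination of the constants set to 1 with dimensions of energy is E_P = √(ℏc⁵/G).
  = √(3.828e18)
  = 1.957e9 J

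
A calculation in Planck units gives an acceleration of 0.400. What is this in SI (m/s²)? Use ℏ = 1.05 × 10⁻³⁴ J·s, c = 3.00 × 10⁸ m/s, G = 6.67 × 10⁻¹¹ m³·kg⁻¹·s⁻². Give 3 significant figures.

2.24 × 10⁵¹ m/s²

One Planck acceleration: a_P = √(c⁷/(ℏG)) = 5.59 × 10⁵¹ m/s².
0.400 × 5.59 × 10⁵¹ m/s² = 2.24 × 10⁵¹ m/s²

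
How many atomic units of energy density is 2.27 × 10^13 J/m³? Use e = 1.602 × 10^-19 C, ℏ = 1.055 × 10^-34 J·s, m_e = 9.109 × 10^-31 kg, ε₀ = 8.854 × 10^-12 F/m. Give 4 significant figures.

0.7750

atomic unit of energy density: u_au = E_h/a₀³ = m_e⁴e¹⁰/((4πε₀)⁵ℏ⁸) = 2.929 × 10^13 J/m³.
2.27 × 10^13 / 2.929 × 10^13 = 0.7750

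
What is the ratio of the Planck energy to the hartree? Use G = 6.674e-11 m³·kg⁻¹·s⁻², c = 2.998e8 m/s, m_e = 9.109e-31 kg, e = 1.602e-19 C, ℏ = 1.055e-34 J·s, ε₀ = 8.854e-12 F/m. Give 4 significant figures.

Planck energy: E_P = √(ℏc⁵/G) = 1.957e9 J
hartree: E_h = m_e e⁴/(4πε₀ℏ)² = 4.354e-18 J
ratio = 1.957e9 / 4.354e-18 = 4.494e26

4.494e26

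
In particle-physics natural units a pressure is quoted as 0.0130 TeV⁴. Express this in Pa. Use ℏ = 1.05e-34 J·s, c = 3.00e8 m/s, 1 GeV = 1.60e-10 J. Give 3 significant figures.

2.73e47 Pa

Pressure is [E]/[L]³ = [E]⁴/(ℏc)³.
1 GeV⁴ → 1/(ℏc)³ × (1 GeV in J)⁴ = 2.10e37 Pa.
Convert the energy scale: 0.0130 TeV⁴ = 1.30e10 GeV⁴.
Result: 1.30e10 × 2.10e37 = 2.73e47 Pa.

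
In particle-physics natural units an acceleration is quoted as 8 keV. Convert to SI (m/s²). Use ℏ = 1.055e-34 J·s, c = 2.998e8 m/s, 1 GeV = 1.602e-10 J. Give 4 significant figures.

Acceleration is [L]/[T]² = c·[E]/ℏ.
1 GeV → c/ℏ × (1 GeV in J) = 4.552e32 m/s².
Convert the energy scale: 8 keV = 8.00e-6 GeV.
Result: 8.00e-6 × 4.552e32 = 3.642e27 m/s².

3.642e27 m/s²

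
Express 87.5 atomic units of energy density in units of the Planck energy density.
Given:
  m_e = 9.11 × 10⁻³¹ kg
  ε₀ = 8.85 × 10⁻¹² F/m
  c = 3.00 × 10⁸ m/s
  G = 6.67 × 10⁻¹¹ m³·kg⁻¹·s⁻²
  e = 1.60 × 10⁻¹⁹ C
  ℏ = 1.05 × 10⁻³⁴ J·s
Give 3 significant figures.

atomic unit of energy density: u_au = E_h/a₀³ = m_e⁴e¹⁰/((4πε₀)⁵ℏ⁸) = 3.01 × 10¹³ J/m³
Planck energy density: u_P = c⁷/(ℏG²) = 4.68 × 10¹¹³ J/m³
87.5 × 3.01 × 10¹³ / 4.68 × 10¹¹³ = 5.63 × 10⁻⁹⁹

5.63 × 10⁻⁹⁹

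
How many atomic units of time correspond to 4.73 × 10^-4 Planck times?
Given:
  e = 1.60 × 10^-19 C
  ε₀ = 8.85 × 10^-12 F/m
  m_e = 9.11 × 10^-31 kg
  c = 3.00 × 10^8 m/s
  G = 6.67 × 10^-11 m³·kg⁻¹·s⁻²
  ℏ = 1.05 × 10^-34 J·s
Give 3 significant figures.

1.06 × 10^-30

Planck time: t_P = √(ℏG/c⁵) = 5.37 × 10^-44 s
atomic unit of time: τ_au = (4πε₀)²ℏ³/(m_e e⁴) = 2.40 × 10^-17 s
4.73 × 10^-4 × 5.37 × 10^-44 / 2.40 × 10^-17 = 1.06 × 10^-30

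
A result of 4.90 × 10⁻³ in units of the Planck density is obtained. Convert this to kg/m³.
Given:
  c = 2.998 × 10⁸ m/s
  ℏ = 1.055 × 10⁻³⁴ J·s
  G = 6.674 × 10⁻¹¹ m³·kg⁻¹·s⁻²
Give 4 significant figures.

One Planck density: ρ_P = c⁵/(ℏG²) = 5.154 × 10⁹⁶ kg/m³.
4.90 × 10⁻³ × 5.154 × 10⁹⁶ kg/m³ = 2.525 × 10⁹⁴ kg/m³

2.525 × 10⁹⁴ kg/m³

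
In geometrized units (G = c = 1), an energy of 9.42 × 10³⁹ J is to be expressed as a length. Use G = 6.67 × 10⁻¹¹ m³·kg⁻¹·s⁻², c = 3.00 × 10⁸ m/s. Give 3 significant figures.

Energy → length via G/c⁴.
9.42 × 10³⁹ J × (G/c⁴) = 7.76 × 10⁻⁵ m

7.76 × 10⁻⁵ m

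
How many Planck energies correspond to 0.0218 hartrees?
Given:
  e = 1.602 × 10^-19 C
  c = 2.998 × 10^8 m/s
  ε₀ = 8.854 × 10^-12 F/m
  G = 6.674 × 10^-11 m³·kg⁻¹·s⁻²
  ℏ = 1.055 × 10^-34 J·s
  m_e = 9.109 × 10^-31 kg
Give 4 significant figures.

4.851 × 10^-29

hartree: E_h = m_e e⁴/(4πε₀ℏ)² = 4.354 × 10^-18 J
Planck energy: E_P = √(ℏc⁵/G) = 1.957 × 10^9 J
0.0218 × 4.354 × 10^-18 / 1.957 × 10^9 = 4.851 × 10^-29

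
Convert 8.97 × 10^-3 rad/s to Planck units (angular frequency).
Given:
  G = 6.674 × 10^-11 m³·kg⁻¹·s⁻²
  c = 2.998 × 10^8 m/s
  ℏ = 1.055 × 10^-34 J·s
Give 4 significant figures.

4.837 × 10^-46

Planck angular frequency: ω_P = √(c⁵/(ℏG)) = 1.855 × 10^43 rad/s.
8.97 × 10^-3 / 1.855 × 10^43 = 4.837 × 10^-46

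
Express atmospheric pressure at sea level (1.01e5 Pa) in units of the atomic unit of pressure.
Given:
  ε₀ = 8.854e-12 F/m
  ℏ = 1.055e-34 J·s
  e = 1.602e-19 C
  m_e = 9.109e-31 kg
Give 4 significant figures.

3.448e-9

atomic unit of pressure: P_au = E_h/a₀³ = m_e⁴e¹⁰/((4πε₀)⁵ℏ⁸) = 2.929e13 Pa.
1.01e5 / 2.929e13 = 3.448e-9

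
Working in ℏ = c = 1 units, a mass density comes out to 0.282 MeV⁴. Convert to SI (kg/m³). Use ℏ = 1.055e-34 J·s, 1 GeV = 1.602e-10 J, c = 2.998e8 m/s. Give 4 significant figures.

6.531e7 kg/m³

Mass density is [E]/(c²[L]³) = [E]⁴/(ℏ³c⁵).
1 GeV⁴ → 1/(ℏ³c⁵) × (1 GeV in J)⁴ = 2.316e20 kg/m³.
Convert the energy scale: 0.282 MeV⁴ = 2.82e-13 GeV⁴.
Result: 2.82e-13 × 2.316e20 = 6.531e7 kg/m³.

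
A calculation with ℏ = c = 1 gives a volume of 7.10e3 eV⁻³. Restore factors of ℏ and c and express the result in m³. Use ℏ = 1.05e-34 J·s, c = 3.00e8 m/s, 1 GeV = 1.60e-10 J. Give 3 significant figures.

Volume is [L]³ = [E]⁻³·(ℏc)³.
1 GeV⁻³ → (ℏc)³ × (1 GeV in J)⁻³ = 7.63e-48 m³.
Convert the energy scale: 7.10e3 eV⁻³ = 7.10e30 GeV⁻³.
Result: 7.10e30 × 7.63e-48 = 5.42e-17 m³.

5.42e-17 m³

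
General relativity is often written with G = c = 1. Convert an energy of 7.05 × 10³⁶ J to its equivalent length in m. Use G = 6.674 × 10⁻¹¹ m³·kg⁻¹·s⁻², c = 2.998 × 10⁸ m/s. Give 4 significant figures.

Energy → length via G/c⁴.
7.05 × 10³⁶ J × (G/c⁴) = 5.824 × 10⁻⁸ m

5.824 × 10⁻⁸ m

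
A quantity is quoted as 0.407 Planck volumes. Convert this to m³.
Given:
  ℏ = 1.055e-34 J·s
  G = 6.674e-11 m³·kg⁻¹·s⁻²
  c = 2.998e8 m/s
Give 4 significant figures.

1.719e-105 m³

One Planck volume: V_P = (ℏG/c³)^(3/2) = 4.224e-105 m³.
0.407 × 4.224e-105 m³ = 1.719e-105 m³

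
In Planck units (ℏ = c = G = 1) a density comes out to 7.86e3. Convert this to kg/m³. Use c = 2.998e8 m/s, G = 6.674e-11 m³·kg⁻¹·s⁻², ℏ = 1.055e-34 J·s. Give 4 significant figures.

One Planck density: ρ_P = c⁵/(ℏG²) = 5.154e96 kg/m³.
7.86e3 × 5.154e96 kg/m³ = 4.051e100 kg/m³

4.051e100 kg/m³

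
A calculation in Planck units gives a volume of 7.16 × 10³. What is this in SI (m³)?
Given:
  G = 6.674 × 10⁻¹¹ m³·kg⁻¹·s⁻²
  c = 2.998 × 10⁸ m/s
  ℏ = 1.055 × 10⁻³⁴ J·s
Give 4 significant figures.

One Planck volume: V_P = (ℏG/c³)^(3/2) = 4.224 × 10⁻¹⁰⁵ m³.
7.16 × 10³ × 4.224 × 10⁻¹⁰⁵ m³ = 3.024 × 10⁻¹⁰¹ m³

3.024 × 10⁻¹⁰¹ m³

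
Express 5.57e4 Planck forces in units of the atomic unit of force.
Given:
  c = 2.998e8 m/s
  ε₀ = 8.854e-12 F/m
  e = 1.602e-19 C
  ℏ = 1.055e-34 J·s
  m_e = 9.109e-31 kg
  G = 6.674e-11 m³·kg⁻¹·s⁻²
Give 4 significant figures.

Planck force: F_P = c⁴/G = 1.210e44 N
atomic unit of force: F_au = E_h/a₀ = m_e²e⁶/((4πε₀)³ℏ⁴) = 8.220e-8 N
5.57e4 × 1.210e44 / 8.220e-8 = 8.202e55

8.202e55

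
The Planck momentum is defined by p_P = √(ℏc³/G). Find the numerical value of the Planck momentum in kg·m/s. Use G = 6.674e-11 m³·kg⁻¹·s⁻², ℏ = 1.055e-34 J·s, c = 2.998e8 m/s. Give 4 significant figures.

p_P = √(ℏc³/G)
  = √(42.60)
  = 6.527 kg·m/s

6.527 kg·m/s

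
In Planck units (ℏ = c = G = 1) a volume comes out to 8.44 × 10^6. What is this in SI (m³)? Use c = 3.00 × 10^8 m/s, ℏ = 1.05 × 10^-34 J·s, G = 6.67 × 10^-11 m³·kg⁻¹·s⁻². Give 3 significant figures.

3.53 × 10^-98 m³

One Planck volume: V_P = (ℏG/c³)^(3/2) = 4.18 × 10^-105 m³.
8.44 × 10^6 × 4.18 × 10^-105 m³ = 3.53 × 10^-98 m³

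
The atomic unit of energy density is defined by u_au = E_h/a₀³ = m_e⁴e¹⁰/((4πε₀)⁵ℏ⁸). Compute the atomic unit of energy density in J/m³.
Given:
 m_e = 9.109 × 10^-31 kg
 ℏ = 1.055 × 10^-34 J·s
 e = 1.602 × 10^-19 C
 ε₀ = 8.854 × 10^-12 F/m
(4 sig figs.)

u_au = E_h/a₀³ = m_e⁴e¹⁰/((4πε₀)⁵ℏ⁸)
E_h = 4.354 × 10^-18 J
a₀ = 5.297 × 10^-11 m
E_h/a₀³ = 2.929 × 10^13 J/m³

2.929 × 10^13 J/m³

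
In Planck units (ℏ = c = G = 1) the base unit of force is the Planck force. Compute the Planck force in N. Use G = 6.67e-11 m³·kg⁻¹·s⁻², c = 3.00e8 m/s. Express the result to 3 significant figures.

1.21e44 N

F_P = c⁴/G
  = 8.10e33 / 6.67e-11
  = 1.21e44 N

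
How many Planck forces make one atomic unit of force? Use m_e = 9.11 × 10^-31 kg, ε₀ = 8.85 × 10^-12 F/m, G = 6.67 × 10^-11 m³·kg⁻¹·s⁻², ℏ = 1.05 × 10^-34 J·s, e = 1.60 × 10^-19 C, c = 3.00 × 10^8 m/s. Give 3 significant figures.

atomic unit of force: F_au = E_h/a₀ = m_e²e⁶/((4πε₀)³ℏ⁴) = 8.33 × 10^-8 N
Planck force: F_P = c⁴/G = 1.21 × 10^44 N
ratio = 8.33 × 10^-8 / 1.21 × 10^44 = 6.86 × 10^-52

6.86 × 10^-52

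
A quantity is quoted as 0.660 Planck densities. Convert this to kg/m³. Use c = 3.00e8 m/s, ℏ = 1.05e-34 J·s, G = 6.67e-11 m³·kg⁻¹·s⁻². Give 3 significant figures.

3.43e96 kg/m³

One Planck density: ρ_P = c⁵/(ℏG²) = 5.20e96 kg/m³.
0.660 × 5.20e96 kg/m³ = 3.43e96 kg/m³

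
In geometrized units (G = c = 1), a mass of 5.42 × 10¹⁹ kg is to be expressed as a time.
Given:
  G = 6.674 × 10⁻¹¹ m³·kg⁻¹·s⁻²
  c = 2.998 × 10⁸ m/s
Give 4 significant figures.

Mass → time via G/c³.
5.42 × 10¹⁹ kg × (G/c³) = 1.342 × 10⁻¹⁶ s

1.342 × 10⁻¹⁶ s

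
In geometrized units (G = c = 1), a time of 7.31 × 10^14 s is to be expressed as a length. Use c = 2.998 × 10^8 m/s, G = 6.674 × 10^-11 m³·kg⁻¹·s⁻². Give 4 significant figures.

Time → length via c.
7.31 × 10^14 s × (c) = 2.192 × 10^23 m

2.192 × 10^23 m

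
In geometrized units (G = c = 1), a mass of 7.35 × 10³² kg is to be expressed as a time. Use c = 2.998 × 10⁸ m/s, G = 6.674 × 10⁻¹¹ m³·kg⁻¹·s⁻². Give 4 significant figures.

1.820 × 10⁻³ s

Mass → time via G/c³.
7.35 × 10³² kg × (G/c³) = 1.820 × 10⁻³ s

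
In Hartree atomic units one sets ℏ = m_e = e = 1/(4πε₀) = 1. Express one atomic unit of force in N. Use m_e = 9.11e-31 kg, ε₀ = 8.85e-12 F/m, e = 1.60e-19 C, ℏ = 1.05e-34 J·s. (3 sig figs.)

F_au = E_h/a₀ = m_e²e⁶/((4πε₀)³ℏ⁴)
E_h = 4.38e-18 J
a₀ = 5.26e-11 m
E_h/a₀ = 8.33e-8 N

8.33e-8 N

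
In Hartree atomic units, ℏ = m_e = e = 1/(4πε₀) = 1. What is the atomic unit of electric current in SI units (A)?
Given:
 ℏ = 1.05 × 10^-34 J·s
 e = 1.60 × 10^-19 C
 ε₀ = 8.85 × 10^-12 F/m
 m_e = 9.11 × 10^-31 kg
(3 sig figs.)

From ℏ = m_e = e = 1/(4πε₀) = 1 the current scale is I_au = e E_h/ℏ = m_e e⁵/((4πε₀)²ℏ³).
E_h = 4.38 × 10^-18 J
e·E_h/ℏ = 6.67 × 10^-3 A

6.67 × 10^-3 A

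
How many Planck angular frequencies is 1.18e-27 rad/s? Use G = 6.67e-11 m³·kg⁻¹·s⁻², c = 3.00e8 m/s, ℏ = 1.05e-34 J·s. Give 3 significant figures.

Planck angular frequency: ω_P = √(c⁵/(ℏG)) = 1.86e43 rad/s.
1.18e-27 / 1.86e43 = 6.33e-71

6.33e-71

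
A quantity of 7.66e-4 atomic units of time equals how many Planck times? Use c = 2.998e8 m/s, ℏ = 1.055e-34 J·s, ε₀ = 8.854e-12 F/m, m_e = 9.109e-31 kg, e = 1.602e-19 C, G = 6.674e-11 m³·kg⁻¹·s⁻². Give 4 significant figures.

3.442e23

atomic unit of time: τ_au = (4πε₀)²ℏ³/(m_e e⁴) = 2.423e-17 s
Planck time: t_P = √(ℏG/c⁵) = 5.392e-44 s
7.66e-4 × 2.423e-17 / 5.392e-44 = 3.442e23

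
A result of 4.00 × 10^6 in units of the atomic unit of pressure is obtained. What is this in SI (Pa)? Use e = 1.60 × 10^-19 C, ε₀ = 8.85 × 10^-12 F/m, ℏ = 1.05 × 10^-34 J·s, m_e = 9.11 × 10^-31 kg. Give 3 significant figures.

1.21 × 10^20 Pa

One atomic unit of pressure: P_au = E_h/a₀³ = m_e⁴e¹⁰/((4πε₀)⁵ℏ⁸) = 3.01 × 10^13 Pa.
4.00 × 10^6 × 3.01 × 10^13 Pa = 1.21 × 10^20 Pa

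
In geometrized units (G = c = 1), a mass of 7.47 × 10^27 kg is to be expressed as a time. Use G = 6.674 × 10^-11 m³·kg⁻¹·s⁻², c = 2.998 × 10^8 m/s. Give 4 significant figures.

Mass → time via G/c³.
7.47 × 10^27 kg × (G/c³) = 1.850 × 10^-8 s

1.850 × 10^-8 s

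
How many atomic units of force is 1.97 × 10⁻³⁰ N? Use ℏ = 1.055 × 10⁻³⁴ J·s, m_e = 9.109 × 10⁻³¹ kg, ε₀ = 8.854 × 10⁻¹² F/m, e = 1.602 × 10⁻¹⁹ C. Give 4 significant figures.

2.397 × 10⁻²³

atomic unit of force: F_au = E_h/a₀ = m_e²e⁶/((4πε₀)³ℏ⁴) = 8.220 × 10⁻⁸ N.
1.97 × 10⁻³⁰ / 8.220 × 10⁻⁸ = 2.397 × 10⁻²³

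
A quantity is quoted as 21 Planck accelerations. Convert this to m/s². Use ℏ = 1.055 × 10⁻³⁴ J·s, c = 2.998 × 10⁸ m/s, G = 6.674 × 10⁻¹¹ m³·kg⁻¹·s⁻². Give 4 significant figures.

1.168 × 10⁵³ m/s²

One Planck acceleration: a_P = √(c⁷/(ℏG)) = 5.560 × 10⁵¹ m/s².
21 × 5.560 × 10⁵¹ m/s² = 1.168 × 10⁵³ m/s²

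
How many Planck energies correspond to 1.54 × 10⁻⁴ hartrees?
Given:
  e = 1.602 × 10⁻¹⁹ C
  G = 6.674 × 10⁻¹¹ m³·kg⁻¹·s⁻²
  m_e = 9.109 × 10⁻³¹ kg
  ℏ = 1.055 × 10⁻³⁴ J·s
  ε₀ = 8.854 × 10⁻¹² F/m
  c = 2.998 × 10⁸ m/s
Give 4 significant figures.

3.427 × 10⁻³¹

hartree: E_h = m_e e⁴/(4πε₀ℏ)² = 4.354 × 10⁻¹⁸ J
Planck energy: E_P = √(ℏc⁵/G) = 1.957 × 10⁹ J
1.54 × 10⁻⁴ × 4.354 × 10⁻¹⁸ / 1.957 × 10⁹ = 3.427 × 10⁻³¹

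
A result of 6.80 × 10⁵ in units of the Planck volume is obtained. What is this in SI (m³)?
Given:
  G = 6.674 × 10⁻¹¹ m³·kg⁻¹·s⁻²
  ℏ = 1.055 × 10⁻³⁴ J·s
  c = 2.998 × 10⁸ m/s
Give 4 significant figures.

One Planck volume: V_P = (ℏG/c³)^(3/2) = 4.224 × 10⁻¹⁰⁵ m³.
6.80 × 10⁵ × 4.224 × 10⁻¹⁰⁵ m³ = 2.872 × 10⁻⁹⁹ m³

2.872 × 10⁻⁹⁹ m³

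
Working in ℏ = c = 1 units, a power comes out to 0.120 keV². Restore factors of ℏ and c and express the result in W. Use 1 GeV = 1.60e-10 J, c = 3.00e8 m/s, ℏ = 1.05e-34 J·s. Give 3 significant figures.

Power is [E]/[T] = [E]²/ℏ.
1 GeV² → 1/ℏ × (1 GeV in J)² = 2.44e14 W.
Convert the energy scale: 0.120 keV² = 1.20e-13 GeV².
Result: 1.20e-13 × 2.44e14 = 29.3 W.

29.3 W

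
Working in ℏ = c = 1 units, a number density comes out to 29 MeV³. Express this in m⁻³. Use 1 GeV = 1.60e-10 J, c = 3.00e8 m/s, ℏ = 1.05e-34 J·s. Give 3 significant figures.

3.80e39 m⁻³

Number density is [L]⁻³ = [E]³/(ℏc)³.
1 GeV³ → 1/(ℏc)³ × (1 GeV in J)³ = 1.31e47 m⁻³.
Convert the energy scale: 29 MeV³ = 2.90e-8 GeV³.
Result: 2.90e-8 × 1.31e47 = 3.80e39 m⁻³.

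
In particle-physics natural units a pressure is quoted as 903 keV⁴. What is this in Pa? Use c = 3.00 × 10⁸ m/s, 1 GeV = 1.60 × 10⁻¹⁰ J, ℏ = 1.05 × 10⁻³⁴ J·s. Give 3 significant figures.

1.89 × 10¹⁶ Pa

Pressure is [E]/[L]³ = [E]⁴/(ℏc)³.
1 GeV⁴ → 1/(ℏc)³ × (1 GeV in J)⁴ = 2.10 × 10³⁷ Pa.
Convert the energy scale: 903 keV⁴ = 9.03 × 10⁻²² GeV⁴.
Result: 9.03 × 10⁻²² × 2.10 × 10³⁷ = 1.89 × 10¹⁶ Pa.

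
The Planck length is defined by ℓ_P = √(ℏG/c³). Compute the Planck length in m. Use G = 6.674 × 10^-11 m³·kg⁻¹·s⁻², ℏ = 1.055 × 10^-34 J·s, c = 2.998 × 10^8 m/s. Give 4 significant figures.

ℓ_P = √(ℏG/c³)
  = √(2.613 × 10^-70)
  = 1.616 × 10^-35 m

1.616 × 10^-35 m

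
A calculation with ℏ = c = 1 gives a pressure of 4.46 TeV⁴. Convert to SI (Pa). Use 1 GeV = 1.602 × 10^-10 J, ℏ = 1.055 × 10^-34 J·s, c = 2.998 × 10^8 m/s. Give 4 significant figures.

9.284 × 10^49 Pa

Pressure is [E]/[L]³ = [E]⁴/(ℏc)³.
1 GeV⁴ → 1/(ℏc)³ × (1 GeV in J)⁴ = 2.082 × 10^37 Pa.
Convert the energy scale: 4.46 TeV⁴ = 4.46 × 10^12 GeV⁴.
Result: 4.46 × 10^12 × 2.082 × 10^37 = 9.284 × 10^49 Pa.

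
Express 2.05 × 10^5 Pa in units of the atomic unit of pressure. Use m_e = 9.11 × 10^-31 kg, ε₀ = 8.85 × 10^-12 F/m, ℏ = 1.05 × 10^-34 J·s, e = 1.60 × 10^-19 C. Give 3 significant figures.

atomic unit of pressure: P_au = E_h/a₀³ = m_e⁴e¹⁰/((4πε₀)⁵ℏ⁸) = 3.01 × 10^13 Pa.
2.05 × 10^5 / 3.01 × 10^13 = 6.80 × 10^-9

6.80 × 10^-9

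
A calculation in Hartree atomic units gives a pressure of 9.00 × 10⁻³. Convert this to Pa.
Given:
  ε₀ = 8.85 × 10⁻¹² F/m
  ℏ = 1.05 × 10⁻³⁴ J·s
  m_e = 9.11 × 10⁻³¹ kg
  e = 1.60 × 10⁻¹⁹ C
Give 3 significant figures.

One atomic unit of pressure: P_au = E_h/a₀³ = m_e⁴e¹⁰/((4πε₀)⁵ℏ⁸) = 3.01 × 10¹³ Pa.
9.00 × 10⁻³ × 3.01 × 10¹³ Pa = 2.71 × 10¹¹ Pa

2.71 × 10¹¹ Pa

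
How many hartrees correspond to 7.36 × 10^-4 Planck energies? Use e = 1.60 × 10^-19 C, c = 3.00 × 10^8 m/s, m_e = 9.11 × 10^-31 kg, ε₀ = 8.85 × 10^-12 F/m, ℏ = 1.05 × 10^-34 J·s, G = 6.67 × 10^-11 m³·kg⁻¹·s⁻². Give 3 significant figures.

Planck energy: E_P = √(ℏc⁵/G) = 1.96 × 10^9 J
hartree: E_h = m_e e⁴/(4πε₀ℏ)² = 4.38 × 10^-18 J
7.36 × 10^-4 × 1.96 × 10^9 / 4.38 × 10^-18 = 3.29 × 10^23

3.29 × 10^23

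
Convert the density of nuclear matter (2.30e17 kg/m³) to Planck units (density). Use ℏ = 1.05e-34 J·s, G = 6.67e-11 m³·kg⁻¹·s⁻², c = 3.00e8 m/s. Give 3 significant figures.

4.42e-80

Planck density: ρ_P = c⁵/(ℏG²) = 5.20e96 kg/m³.
2.30e17 / 5.20e96 = 4.42e-80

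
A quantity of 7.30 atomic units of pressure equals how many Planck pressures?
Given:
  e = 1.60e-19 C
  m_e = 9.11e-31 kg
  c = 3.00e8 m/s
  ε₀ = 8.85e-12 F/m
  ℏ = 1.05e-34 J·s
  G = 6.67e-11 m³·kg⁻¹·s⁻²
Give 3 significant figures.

4.70e-100

atomic unit of pressure: P_au = E_h/a₀³ = m_e⁴e¹⁰/((4πε₀)⁵ℏ⁸) = 3.01e13 Pa
Planck pressure: p_P = c⁷/(ℏG²) = 4.68e113 Pa
7.30 × 3.01e13 / 4.68e113 = 4.70e-100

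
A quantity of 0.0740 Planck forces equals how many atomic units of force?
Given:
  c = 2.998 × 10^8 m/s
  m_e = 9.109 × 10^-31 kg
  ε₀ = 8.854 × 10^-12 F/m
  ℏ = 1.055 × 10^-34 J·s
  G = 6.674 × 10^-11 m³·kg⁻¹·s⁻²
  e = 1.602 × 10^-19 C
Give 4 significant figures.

1.090 × 10^50

Planck force: F_P = c⁴/G = 1.210 × 10^44 N
atomic unit of force: F_au = E_h/a₀ = m_e²e⁶/((4πε₀)³ℏ⁴) = 8.220 × 10^-8 N
0.0740 × 1.210 × 10^44 / 8.220 × 10^-8 = 1.090 × 10^50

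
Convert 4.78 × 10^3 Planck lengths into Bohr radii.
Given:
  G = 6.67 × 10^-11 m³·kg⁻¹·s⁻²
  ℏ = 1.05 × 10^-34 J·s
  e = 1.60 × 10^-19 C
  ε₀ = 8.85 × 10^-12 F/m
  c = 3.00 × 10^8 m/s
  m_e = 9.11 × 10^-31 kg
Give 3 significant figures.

1.46 × 10^-21

Planck length: ℓ_P = √(ℏG/c³) = 1.61 × 10^-35 m
Bohr radius: a₀ = 4πε₀ℏ²/(m_e e²) = 5.26 × 10^-11 m
4.78 × 10^3 × 1.61 × 10^-35 / 5.26 × 10^-11 = 1.46 × 10^-21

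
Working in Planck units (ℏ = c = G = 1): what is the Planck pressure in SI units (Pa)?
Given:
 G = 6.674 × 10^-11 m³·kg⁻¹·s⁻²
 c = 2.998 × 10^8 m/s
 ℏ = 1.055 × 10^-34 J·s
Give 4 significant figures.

4.632 × 10^113 Pa

From ℏ = c = G = 1 the pressure scale is p_P = c⁷/(ℏG²).
  = 2.177 × 10^59 / 4.699 × 10^-55
  = 4.632 × 10^113 Pa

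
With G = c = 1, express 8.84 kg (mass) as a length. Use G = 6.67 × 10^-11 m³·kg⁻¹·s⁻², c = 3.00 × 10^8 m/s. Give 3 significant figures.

In G = c = 1 units mass has dimensions of length; the conversion factor is G/c².
8.84 kg × (G/c²) = 6.55 × 10^-27 m

6.55 × 10^-27 m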